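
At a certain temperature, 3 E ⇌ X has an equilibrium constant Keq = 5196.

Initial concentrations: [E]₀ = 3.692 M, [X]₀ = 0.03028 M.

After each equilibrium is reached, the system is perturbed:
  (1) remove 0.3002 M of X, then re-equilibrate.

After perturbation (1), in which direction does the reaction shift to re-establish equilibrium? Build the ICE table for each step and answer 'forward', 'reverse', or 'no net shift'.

Direction: forward

Q₀ = 6.0169e-04 vs Keq = 5196 ⇒ Q<K, forward
Step 1:
                    E           X
  init          3.692     0.03028
  Δ             -3.63        1.21
  eq          0.06203        1.24
  solve Keq expr → x = 1.21; check Q = 5196
Then remove 0.3002 M of X.
Step 2:
                    E           X
  init        0.06203      0.9401
  Δ         -0.005437    0.001812
  eq          0.05659      0.9419
  solve Keq expr → x = 0.001812; check Q = 5196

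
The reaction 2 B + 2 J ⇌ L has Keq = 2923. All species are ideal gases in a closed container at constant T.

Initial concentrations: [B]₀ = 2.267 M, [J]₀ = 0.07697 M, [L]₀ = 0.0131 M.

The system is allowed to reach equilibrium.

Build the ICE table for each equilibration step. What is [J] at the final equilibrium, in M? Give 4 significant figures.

Q₀ = 0.4303 vs Keq = 2923 ⇒ Q<K, forward
Step 1:
                  B         J         L
  I           2.267   0.07697    0.0131
  C        -0.07507  -0.07507   0.03754
  E           2.192  0.001899   0.05064
  solve Keq expr → x = 0.03754; check Q = 2923

[J]_eq = 0.001899 M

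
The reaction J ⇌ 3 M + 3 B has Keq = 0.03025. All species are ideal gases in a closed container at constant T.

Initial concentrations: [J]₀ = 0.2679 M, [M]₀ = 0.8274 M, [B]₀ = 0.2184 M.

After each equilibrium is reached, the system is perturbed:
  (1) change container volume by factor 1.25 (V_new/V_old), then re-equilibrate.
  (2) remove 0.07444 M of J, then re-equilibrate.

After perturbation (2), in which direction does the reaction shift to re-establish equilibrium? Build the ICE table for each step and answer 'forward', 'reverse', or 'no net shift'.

Q₀ = 0.02203 vs Keq = 0.03025 ⇒ Q<K, forward
Step 1:
                   J          M          B
  I           0.2679     0.8274     0.2184
  C        -0.005857    0.01757    0.01757
  E            0.262      0.845      0.236
  solve Keq expr → x = 0.005857; check Q = 0.03025
Then change container volume by factor 1.25 (V_new/V_old).
Step 2:
                   J          M          B
  I           0.2096      0.676     0.1888
  C         -0.01875    0.05624    0.05624
  E           0.1909     0.7322      0.245
  solve Keq expr → x = 0.01875; check Q = 0.03025
Then remove 0.07444 M of J.
Step 3:
                   J          M          B
  I           0.1164     0.7322      0.245
  C         0.008301    -0.0249    -0.0249
  E           0.1247     0.7073     0.2201
  solve Keq expr → x = -0.008301; check Q = 0.03025

Direction: reverse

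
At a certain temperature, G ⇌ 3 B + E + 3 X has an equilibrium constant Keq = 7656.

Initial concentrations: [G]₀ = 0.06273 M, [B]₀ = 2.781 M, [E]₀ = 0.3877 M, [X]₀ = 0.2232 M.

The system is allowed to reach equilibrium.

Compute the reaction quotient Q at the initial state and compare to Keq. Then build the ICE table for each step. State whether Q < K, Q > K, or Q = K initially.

Q₀ = 1.478 vs Keq = 7656 ⇒ Q<K, forward
Step 1:
                    G           B           E           X
  Initial     0.06273       2.781      0.3877      0.2232
  Change     -0.06262      0.1879     0.06262      0.1879
  Equil    1.0692e-04       2.969      0.4503      0.4111
  solve Keq expr → x = 0.06262; check Q = 7656

Q₀ = 1.478; Q < K (proceeds forward)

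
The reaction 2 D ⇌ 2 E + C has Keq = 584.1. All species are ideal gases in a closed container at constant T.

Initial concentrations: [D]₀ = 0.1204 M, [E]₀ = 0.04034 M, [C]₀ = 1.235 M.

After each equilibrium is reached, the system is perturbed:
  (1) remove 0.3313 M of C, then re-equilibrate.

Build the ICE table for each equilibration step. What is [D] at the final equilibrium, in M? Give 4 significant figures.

Q₀ = 0.1386 vs Keq = 584.1 ⇒ Q<K, forward
Step 1:
                  D         E         C
  init       0.1204   0.04034     1.235
  Δ         -0.1132    0.1132   0.05659
  eq       0.007219    0.1535     1.292
  solve Keq expr → x = 0.05659; check Q = 584.1
Then remove 0.3313 M of C.
Step 2:
                  D         E         C
  init     0.007219    0.1535    0.9603
  Δ       -9.5411e-04 9.5411e-04 4.7706e-04
  eq       0.006265    0.1545    0.9608
  solve Keq expr → x = 4.7706e-04; check Q = 584.1

[D]_eq = 0.006265 M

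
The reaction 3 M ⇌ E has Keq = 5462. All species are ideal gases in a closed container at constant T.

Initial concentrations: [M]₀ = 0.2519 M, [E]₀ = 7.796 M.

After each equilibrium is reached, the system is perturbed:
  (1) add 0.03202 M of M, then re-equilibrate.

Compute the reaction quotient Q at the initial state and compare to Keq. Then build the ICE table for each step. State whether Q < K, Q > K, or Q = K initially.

Q₀ = 487.7 vs Keq = 5462 ⇒ Q<K, forward
Step 1:
                    M           E
  Initial      0.2519       7.796
  Change      -0.1391     0.04636
  Equil        0.1128       7.842
  solve Keq expr → x = 0.04636; check Q = 5462
Then add 0.03202 M of M.
Step 2:
                    M           E
  Initial      0.1448       7.842
  Change     -0.03197     0.01066
  Equil        0.1129       7.853
  solve Keq expr → x = 0.01066; check Q = 5462

Q₀ = 487.7; Q < K (proceeds forward)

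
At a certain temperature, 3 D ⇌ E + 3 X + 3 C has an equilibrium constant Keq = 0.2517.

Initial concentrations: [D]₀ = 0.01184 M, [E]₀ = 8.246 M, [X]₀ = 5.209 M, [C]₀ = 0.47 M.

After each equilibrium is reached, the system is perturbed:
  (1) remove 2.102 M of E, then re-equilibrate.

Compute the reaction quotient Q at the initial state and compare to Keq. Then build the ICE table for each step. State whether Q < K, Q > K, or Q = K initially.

Q₀ = 7.2903e+07; Q > K (proceeds reverse)

Q₀ = 7.2903e+07 vs Keq = 0.2517 ⇒ Q>K, reverse
Step 1:
                   D          E          X          C
  I          0.01184      8.246      5.209       0.47
  C           0.4402    -0.1467    -0.4402    -0.4402
  E            0.452      8.099      4.769     0.0298
  solve Keq expr → x = -0.1467; check Q = 0.2517
Then remove 2.102 M of E.
Step 2:
                   D          E          X          C
  I            0.452      5.997      4.769     0.0298
  C        -0.002906 9.6866e-04   0.002906   0.002906
  E           0.4491      5.998      4.772    0.03271
  solve Keq expr → x = 9.6866e-04; check Q = 0.2517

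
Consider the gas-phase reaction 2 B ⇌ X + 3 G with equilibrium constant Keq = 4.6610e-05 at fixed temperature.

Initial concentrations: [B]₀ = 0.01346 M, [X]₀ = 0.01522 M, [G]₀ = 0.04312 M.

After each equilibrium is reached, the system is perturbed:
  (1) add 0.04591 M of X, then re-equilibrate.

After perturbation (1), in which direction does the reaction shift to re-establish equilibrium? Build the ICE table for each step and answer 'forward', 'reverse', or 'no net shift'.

Direction: reverse

Q₀ = 0.006735 vs Keq = 4.6610e-05 ⇒ Q>K, reverse
Step 1:
                   B          X          G
  init       0.01346    0.01522    0.04312
  Δ          0.01658  -0.008292   -0.02488
  eq         0.03004   0.006928    0.01824
  solve Keq expr → x = -0.008292; check Q = 4.6610e-05
Then add 0.04591 M of X.
Step 2:
                   B          X          G
  init       0.03004    0.05284    0.01824
  Δ         0.005177  -0.002588  -0.007765
  eq         0.03522    0.05025    0.01048
  solve Keq expr → x = -0.002588; check Q = 4.6610e-05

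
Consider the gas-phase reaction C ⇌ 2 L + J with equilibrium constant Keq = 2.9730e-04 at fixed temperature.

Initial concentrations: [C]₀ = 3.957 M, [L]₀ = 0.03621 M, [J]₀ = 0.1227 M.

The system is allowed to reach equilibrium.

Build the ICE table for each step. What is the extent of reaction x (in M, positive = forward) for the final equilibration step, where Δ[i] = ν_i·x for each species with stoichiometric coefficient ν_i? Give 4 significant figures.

Q₀ = 4.0657e-05 vs Keq = 2.9730e-04 ⇒ Q<K, forward
Step 1:
                   C          L          J
  Initial      3.957    0.03621     0.1227
  Change    -0.02619    0.05238    0.02619
  Equil        3.931    0.08859     0.1489
  solve Keq expr → x = 0.02619; check Q = 2.9730e-04

x = 0.02619 M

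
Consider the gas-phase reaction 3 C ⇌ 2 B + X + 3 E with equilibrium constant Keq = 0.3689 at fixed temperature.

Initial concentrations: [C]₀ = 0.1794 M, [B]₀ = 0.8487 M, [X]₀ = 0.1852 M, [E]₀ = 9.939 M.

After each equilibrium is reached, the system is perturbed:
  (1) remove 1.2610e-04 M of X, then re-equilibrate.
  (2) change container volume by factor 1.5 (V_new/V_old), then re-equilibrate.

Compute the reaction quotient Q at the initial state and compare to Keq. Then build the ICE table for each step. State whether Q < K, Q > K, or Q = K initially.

Q₀ = 2.2684e+04 vs Keq = 0.3689 ⇒ Q>K, reverse
Step 1:
                   C          B          X          E
  init        0.1794     0.8487     0.1852      9.939
  Δ           0.5533    -0.3689    -0.1844    -0.5533
  eq          0.7327     0.4798 7.6234e-04      9.386
  solve Keq expr → x = -0.1844; check Q = 0.3689
Then remove 1.2610e-04 M of X.
Step 2:
                   C          B          X          E
  init        0.7327     0.4798 6.3624e-04      9.386
  Δ       -3.7219e-04 2.4812e-04 1.2406e-04 3.7219e-04
  eq          0.7323     0.4801 7.6030e-04      9.386
  solve Keq expr → x = 1.2406e-04; check Q = 0.3689
Then change container volume by factor 1.5 (V_new/V_old).
Step 3:
                   C          B          X          E
  init        0.4882       0.32 5.0687e-04      6.257
  Δ        -0.003425   0.002283   0.001142   0.003425
  eq          0.4848     0.3223   0.001649      6.261
  solve Keq expr → x = 0.001142; check Q = 0.3689

Q₀ = 2.2684e+04; Q > K (proceeds reverse)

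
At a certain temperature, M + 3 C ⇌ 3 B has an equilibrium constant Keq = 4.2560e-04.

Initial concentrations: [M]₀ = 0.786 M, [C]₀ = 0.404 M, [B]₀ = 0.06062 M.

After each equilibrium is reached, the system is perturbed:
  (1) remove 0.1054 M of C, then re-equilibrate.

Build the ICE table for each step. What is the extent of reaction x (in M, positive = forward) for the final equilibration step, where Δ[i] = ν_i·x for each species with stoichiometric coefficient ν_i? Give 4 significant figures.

Q₀ = 0.004298 vs Keq = 4.2560e-04 ⇒ Q>K, reverse
Step 1:
                   M          C          B
  Initial      0.786      0.404    0.06062
  Change     0.01011    0.03034   -0.03034
  Equil       0.7961     0.4343    0.03028
  solve Keq expr → x = -0.01011; check Q = 4.2560e-04
Then remove 0.1054 M of C.
Step 2:
                   M          C          B
  Initial     0.7961     0.3289    0.03028
  Change    0.002283   0.006848  -0.006848
  Equil       0.7984     0.3358    0.02343
  solve Keq expr → x = -0.002283; check Q = 4.2560e-04

x = -0.002283 M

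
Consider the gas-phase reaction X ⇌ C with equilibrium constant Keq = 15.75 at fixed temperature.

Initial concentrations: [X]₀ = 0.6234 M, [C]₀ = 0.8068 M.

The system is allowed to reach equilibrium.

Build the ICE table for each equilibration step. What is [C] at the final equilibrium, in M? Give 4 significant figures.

[C]_eq = 1.345 M

Q₀ = 1.294 vs Keq = 15.75 ⇒ Q<K, forward
Step 1:
                    X           C
  init         0.6234      0.8068
  Δ            -0.538       0.538
  eq          0.08539       1.345
  solve Keq expr → x = 0.538; check Q = 15.75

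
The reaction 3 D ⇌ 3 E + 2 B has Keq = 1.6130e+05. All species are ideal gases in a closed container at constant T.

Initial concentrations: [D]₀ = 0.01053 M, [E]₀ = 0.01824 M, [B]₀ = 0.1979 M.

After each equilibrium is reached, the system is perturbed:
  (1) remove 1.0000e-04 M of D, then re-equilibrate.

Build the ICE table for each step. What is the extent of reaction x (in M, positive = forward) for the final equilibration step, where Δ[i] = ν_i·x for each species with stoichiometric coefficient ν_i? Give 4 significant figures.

x = -3.3109e-05 M

Q₀ = 0.2036 vs Keq = 1.6130e+05 ⇒ Q<K, forward
Step 1:
                  D         E         B
  I         0.01053   0.01824    0.1979
  C        -0.01035   0.01035  0.006898
  E       1.8247e-04   0.02859    0.2048
  solve Keq expr → x = 0.003449; check Q = 1.6130e+05
Then remove 1.0000e-04 M of D.
Step 2:
                  D         E         B
  I       8.2466e-05   0.02859    0.2048
  C       9.9327e-05 -9.9327e-05 -6.6218e-05
  E       1.8179e-04   0.02849    0.2047
  solve Keq expr → x = -3.3109e-05; check Q = 1.6130e+05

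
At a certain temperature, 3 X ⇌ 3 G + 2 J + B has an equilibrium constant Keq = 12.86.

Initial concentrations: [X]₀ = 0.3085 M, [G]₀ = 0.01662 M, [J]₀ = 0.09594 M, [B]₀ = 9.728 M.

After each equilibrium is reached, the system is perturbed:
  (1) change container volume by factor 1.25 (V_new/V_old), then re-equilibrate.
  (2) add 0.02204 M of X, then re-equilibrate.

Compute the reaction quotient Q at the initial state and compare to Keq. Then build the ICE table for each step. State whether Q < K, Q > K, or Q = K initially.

Q₀ = 1.4001e-05; Q < K (proceeds forward)

Q₀ = 1.4001e-05 vs Keq = 12.86 ⇒ Q<K, forward
Step 1:
                  X         G         J         B
  Initial    0.3085   0.01662   0.09594     9.728
  Change    -0.2229    0.2229    0.1486   0.07431
  Equil     0.08557    0.2395    0.2446     9.802
  solve Keq expr → x = 0.07431; check Q = 12.86
Then change container volume by factor 1.25 (V_new/V_old).
Step 2:
                  X         G         J         B
  Initial   0.06846    0.1916    0.1956     7.842
  Change  -0.009665  0.009665  0.006443  0.003222
  Equil     0.05879    0.2013    0.2021     7.845
  solve Keq expr → x = 0.003222; check Q = 12.86
Then add 0.02204 M of X.
Step 3:
                  X         G         J         B
  Initial   0.08083    0.2013    0.2021     7.845
  Change    -0.0154    0.0154   0.01027  0.005134
  Equil     0.06543    0.2167    0.2124      7.85
  solve Keq expr → x = 0.005134; check Q = 12.86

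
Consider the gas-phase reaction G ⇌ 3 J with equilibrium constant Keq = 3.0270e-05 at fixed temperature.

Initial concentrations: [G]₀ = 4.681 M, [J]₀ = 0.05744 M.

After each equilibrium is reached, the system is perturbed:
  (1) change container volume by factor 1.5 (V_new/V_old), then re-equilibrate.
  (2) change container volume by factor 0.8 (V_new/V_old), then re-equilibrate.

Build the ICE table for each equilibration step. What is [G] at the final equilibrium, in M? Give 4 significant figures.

[G]_eq = 3.9 M

Q₀ = 4.0486e-05 vs Keq = 3.0270e-05 ⇒ Q>K, reverse
Step 1:
                  G         J
  init        4.681   0.05744
  Δ        0.001767   -0.0053
  eq          4.683   0.05214
  solve Keq expr → x = -0.001767; check Q = 3.0270e-05
Then change container volume by factor 1.5 (V_new/V_old).
Step 2:
                  G         J
  init        3.122   0.03476
  Δ        -0.00359   0.01077
  eq          3.118   0.04553
  solve Keq expr → x = 0.00359; check Q = 3.0270e-05
Then change container volume by factor 0.8 (V_new/V_old).
Step 3:
                  G         J
  init        3.898   0.05691
  Δ        0.002619 -0.007856
  eq            3.9   0.04906
  solve Keq expr → x = -0.002619; check Q = 3.0270e-05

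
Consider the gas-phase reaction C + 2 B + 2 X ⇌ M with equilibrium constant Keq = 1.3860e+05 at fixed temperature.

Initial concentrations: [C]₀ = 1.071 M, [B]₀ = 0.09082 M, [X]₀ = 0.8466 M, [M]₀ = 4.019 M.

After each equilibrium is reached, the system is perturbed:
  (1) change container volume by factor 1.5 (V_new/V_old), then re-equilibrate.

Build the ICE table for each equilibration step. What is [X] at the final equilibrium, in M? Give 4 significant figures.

Q₀ = 634.8 vs Keq = 1.3860e+05 ⇒ Q<K, forward
Step 1:
                   C          B          X          M
  Initial      1.071    0.09082     0.8466      4.019
  Change    -0.04191   -0.08382   -0.08382    0.04191
  Equil        1.029   0.006995     0.7628      4.061
  solve Keq expr → x = 0.04191; check Q = 1.3860e+05
Then change container volume by factor 1.5 (V_new/V_old).
Step 2:
                   C          B          X          M
  Initial     0.6861   0.004664     0.5085      2.707
  Change    0.002843   0.005687   0.005687  -0.002843
  Equil       0.6889    0.01035     0.5142      2.704
  solve Keq expr → x = -0.002843; check Q = 1.3860e+05

[X]_eq = 0.5142 M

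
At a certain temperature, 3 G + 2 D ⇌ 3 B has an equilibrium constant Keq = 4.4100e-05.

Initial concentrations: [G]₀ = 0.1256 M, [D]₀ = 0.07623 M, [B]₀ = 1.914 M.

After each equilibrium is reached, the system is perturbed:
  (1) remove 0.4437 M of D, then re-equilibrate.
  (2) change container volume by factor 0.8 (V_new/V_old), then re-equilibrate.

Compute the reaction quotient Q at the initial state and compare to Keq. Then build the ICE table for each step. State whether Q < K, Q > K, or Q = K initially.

Q₀ = 6.0898e+05 vs Keq = 4.4100e-05 ⇒ Q>K, reverse
Step 1:
                    G           D           B
  I            0.1256     0.07623       1.914
  C             1.832       1.221      -1.832
  E             1.957       1.297     0.08226
  solve Keq expr → x = -0.6106; check Q = 4.4100e-05
Then remove 0.4437 M of D.
Step 2:
                    G           D           B
  I             1.957      0.8537     0.08226
  C           0.01882     0.01254    -0.01882
  E             1.976      0.8662     0.06344
  solve Keq expr → x = -0.006272; check Q = 4.4100e-05
Then change container volume by factor 0.8 (V_new/V_old).
Step 3:
                    G           D           B
  I              2.47       1.083     0.07931
  C          -0.01183   -0.007889     0.01183
  E             2.458       1.075     0.09114
  solve Keq expr → x = 0.003945; check Q = 4.4100e-05

Q₀ = 6.0898e+05; Q > K (proceeds reverse)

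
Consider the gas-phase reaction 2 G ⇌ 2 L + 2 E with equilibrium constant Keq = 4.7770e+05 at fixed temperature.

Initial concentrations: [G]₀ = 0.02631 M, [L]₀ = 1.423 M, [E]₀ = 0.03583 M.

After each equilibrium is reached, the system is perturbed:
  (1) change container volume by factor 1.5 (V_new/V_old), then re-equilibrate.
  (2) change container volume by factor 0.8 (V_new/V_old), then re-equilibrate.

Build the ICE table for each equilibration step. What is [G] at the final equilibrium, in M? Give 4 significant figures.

[G]_eq = 9.0324e-05 M

Q₀ = 3.755 vs Keq = 4.7770e+05 ⇒ Q<K, forward
Step 1:
                   G          L          E
  Initial    0.02631      1.423    0.03583
  Change    -0.02618    0.02618    0.02618
  Equil   1.3002e-04      1.449    0.06201
  solve Keq expr → x = 0.01309; check Q = 4.7770e+05
Then change container volume by factor 1.5 (V_new/V_old).
Step 2:
                   G          L          E
  Initial 8.6679e-05     0.9661    0.04134
  Change  -2.8851e-05 2.8851e-05 2.8851e-05
  Equil   5.7828e-05     0.9661    0.04137
  solve Keq expr → x = 1.4426e-05; check Q = 4.7770e+05
Then change container volume by factor 0.8 (V_new/V_old).
Step 3:
                   G          L          E
  Initial 7.2285e-05      1.208    0.05171
  Change  1.8038e-05 -1.8038e-05 -1.8038e-05
  Equil   9.0324e-05      1.208    0.05169
  solve Keq expr → x = -9.0192e-06; check Q = 4.7770e+05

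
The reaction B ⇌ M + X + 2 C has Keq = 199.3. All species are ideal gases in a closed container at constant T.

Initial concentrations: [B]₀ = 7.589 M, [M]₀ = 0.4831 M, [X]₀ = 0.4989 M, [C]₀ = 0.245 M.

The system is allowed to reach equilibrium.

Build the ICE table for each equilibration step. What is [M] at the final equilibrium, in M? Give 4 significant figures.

Q₀ = 0.001906 vs Keq = 199.3 ⇒ Q<K, forward
Step 1:
                    B           M           X           C
  I             7.589      0.4831      0.4989       0.245
  C             -3.48        3.48        3.48       6.961
  E             4.109       3.963       3.979       7.206
  solve Keq expr → x = 3.48; check Q = 199.3

[M]_eq = 3.963 M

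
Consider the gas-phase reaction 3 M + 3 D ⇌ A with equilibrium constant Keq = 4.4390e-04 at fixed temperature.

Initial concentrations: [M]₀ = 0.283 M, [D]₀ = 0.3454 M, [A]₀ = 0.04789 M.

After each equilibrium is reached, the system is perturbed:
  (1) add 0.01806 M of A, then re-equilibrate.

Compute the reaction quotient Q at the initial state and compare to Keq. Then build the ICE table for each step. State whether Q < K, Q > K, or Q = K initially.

Q₀ = 51.28; Q > K (proceeds reverse)

Q₀ = 51.28 vs Keq = 4.4390e-04 ⇒ Q>K, reverse
Step 1:
                    M           D           A
  init          0.283      0.3454     0.04789
  Δ            0.1437      0.1437    -0.04789
  eq           0.4267      0.4891  4.0328e-06
  solve Keq expr → x = -0.04789; check Q = 4.4390e-04
Then add 0.01806 M of A.
Step 2:
                    M           D           A
  init         0.4267      0.4891     0.01806
  Δ           0.05417     0.05417    -0.01806
  eq           0.4808      0.5432  7.9103e-06
  solve Keq expr → x = -0.01806; check Q = 4.4390e-04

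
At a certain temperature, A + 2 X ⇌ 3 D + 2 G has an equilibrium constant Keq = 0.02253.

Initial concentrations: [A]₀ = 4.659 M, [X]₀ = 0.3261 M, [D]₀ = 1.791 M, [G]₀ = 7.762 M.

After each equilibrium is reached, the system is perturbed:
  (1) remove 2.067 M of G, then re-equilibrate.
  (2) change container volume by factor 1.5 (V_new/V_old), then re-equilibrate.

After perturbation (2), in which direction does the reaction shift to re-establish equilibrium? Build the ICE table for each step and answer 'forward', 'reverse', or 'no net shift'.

Q₀ = 698.6 vs Keq = 0.02253 ⇒ Q>K, reverse
Step 1:
                    A           X           D           G
  init          4.659      0.3261       1.791       7.762
  Δ            0.5393       1.079      -1.618      -1.079
  eq            5.198       1.405       0.173       6.683
  solve Keq expr → x = -0.5393; check Q = 0.02253
Then remove 2.067 M of G.
Step 2:
                    A           X           D           G
  init          5.198       1.405       0.173       4.616
  Δ          -0.01472    -0.02944     0.04416     0.02944
  eq            5.184       1.375      0.2171       4.646
  solve Keq expr → x = 0.01472; check Q = 0.02253
Then change container volume by factor 1.5 (V_new/V_old).
Step 3:
                    A           X           D           G
  init          3.456      0.9169      0.1447       3.097
  Δ          -0.01331    -0.02663     0.03994     0.02663
  eq            3.442      0.8903      0.1847       3.124
  solve Keq expr → x = 0.01331; check Q = 0.02253

Direction: forward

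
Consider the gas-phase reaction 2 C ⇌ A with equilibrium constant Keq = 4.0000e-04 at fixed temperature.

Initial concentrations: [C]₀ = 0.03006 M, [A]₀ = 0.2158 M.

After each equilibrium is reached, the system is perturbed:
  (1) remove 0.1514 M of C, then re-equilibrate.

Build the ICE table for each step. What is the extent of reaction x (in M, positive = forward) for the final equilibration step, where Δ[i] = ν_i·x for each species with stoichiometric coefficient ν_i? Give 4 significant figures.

Q₀ = 238.8 vs Keq = 4.0000e-04 ⇒ Q>K, reverse
Step 1:
                   C          A
  init       0.03006     0.2158
  Δ           0.4314    -0.2157
  eq          0.4615 8.5189e-05
  solve Keq expr → x = -0.2157; check Q = 4.0000e-04
Then remove 0.1514 M of C.
Step 2:
                   C          A
  init        0.3101 8.5189e-05
  Δ       9.3407e-05 -4.6704e-05
  eq          0.3102 3.8485e-05
  solve Keq expr → x = -4.6704e-05; check Q = 4.0000e-04

x = -4.6704e-05 M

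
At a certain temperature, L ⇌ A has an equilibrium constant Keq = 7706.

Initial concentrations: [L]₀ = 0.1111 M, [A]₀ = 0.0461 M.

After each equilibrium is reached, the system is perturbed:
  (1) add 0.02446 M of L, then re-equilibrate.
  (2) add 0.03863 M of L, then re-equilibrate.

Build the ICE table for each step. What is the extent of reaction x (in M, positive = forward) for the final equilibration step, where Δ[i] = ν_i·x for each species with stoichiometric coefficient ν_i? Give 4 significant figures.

x = 0.03862 M

Q₀ = 0.4149 vs Keq = 7706 ⇒ Q<K, forward
Step 1:
                  L         A
  Initial    0.1111    0.0461
  Change    -0.1111    0.1111
  Equil   2.0397e-05    0.1572
  solve Keq expr → x = 0.1111; check Q = 7706
Then add 0.02446 M of L.
Step 2:
                  L         A
  Initial   0.02448    0.1572
  Change   -0.02446   0.02446
  Equil   2.3571e-05    0.1816
  solve Keq expr → x = 0.02446; check Q = 7706
Then add 0.03863 M of L.
Step 3:
                  L         A
  Initial   0.03865    0.1816
  Change   -0.03862   0.03862
  Equil   2.8583e-05    0.2203
  solve Keq expr → x = 0.03862; check Q = 7706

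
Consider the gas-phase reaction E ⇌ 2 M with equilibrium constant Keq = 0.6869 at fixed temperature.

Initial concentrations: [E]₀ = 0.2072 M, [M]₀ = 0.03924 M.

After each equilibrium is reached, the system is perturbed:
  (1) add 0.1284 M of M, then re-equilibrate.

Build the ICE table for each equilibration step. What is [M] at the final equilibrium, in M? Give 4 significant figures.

Q₀ = 0.007431 vs Keq = 0.6869 ⇒ Q<K, forward
Step 1:
                    E           M
  Initial      0.2072     0.03924
  Change      -0.1097      0.2195
  Equil       0.09745      0.2587
  solve Keq expr → x = 0.1097; check Q = 0.6869
Then add 0.1284 M of M.
Step 2:
                    E           M
  Initial     0.09745      0.3871
  Change      0.03995    -0.07991
  Equil        0.1374      0.3072
  solve Keq expr → x = -0.03995; check Q = 0.6869

[M]_eq = 0.3072 M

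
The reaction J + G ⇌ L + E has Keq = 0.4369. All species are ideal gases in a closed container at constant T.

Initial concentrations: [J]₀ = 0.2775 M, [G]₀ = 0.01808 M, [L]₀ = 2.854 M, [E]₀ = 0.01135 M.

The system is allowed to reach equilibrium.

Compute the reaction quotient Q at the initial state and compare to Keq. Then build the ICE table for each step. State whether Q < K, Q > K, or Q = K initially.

Q₀ = 6.456 vs Keq = 0.4369 ⇒ Q>K, reverse
Step 1:
                    J           G           L           E
  I            0.2775     0.01808       2.854     0.01135
  C            0.0101      0.0101     -0.0101     -0.0101
  E            0.2876     0.02818       2.844    0.001245
  solve Keq expr → x = -0.0101; check Q = 0.4369

Q₀ = 6.456; Q > K (proceeds reverse)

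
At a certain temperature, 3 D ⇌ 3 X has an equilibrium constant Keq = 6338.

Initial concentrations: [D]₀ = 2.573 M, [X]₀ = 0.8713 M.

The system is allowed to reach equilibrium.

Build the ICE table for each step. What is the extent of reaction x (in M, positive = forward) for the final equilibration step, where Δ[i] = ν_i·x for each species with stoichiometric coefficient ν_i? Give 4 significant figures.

Q₀ = 0.03883 vs Keq = 6338 ⇒ Q<K, forward
Step 1:
                    D           X
  init          2.573      0.8713
  Δ            -2.396       2.396
  eq           0.1766       3.268
  solve Keq expr → x = 0.7988; check Q = 6338

x = 0.7988 M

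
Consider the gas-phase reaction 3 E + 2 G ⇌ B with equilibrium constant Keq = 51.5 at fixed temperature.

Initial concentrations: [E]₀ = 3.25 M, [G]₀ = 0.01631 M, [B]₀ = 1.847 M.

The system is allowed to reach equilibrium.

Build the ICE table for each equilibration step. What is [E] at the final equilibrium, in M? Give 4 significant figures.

Q₀ = 202.3 vs Keq = 51.5 ⇒ Q>K, reverse
Step 1:
                  E         G         B
  Initial      3.25   0.01631     1.847
  Change     0.0234    0.0156 -0.007799
  Equil       3.273   0.03191     1.839
  solve Keq expr → x = -0.007799; check Q = 51.5

[E]_eq = 3.273 M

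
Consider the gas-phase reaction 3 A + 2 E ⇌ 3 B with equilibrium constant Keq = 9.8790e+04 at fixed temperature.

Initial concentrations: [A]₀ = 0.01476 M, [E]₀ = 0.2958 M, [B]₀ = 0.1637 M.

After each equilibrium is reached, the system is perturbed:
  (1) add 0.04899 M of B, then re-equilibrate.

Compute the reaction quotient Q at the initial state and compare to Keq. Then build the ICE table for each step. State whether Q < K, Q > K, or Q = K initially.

Q₀ = 1.5592e+04; Q < K (proceeds forward)

Q₀ = 1.5592e+04 vs Keq = 9.8790e+04 ⇒ Q<K, forward
Step 1:
                   A          E          B
  I          0.01476     0.2958     0.1637
  C        -0.006392  -0.004261   0.006392
  E         0.008368     0.2915     0.1701
  solve Keq expr → x = 0.002131; check Q = 9.8790e+04
Then add 0.04899 M of B.
Step 2:
                   A          E          B
  I         0.008368     0.2915     0.2191
  C         0.002262   0.001508  -0.002262
  E          0.01063      0.293     0.2168
  solve Keq expr → x = -7.5412e-04; check Q = 9.8790e+04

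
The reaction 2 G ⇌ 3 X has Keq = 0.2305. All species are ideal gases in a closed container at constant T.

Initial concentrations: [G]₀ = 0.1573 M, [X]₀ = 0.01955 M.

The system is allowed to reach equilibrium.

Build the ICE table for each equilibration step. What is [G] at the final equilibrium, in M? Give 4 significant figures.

[G]_eq = 0.08891 M

Q₀ = 3.0198e-04 vs Keq = 0.2305 ⇒ Q<K, forward
Step 1:
                    G           X
  I            0.1573     0.01955
  C          -0.06839      0.1026
  E           0.08891      0.1221
  solve Keq expr → x = 0.0342; check Q = 0.2305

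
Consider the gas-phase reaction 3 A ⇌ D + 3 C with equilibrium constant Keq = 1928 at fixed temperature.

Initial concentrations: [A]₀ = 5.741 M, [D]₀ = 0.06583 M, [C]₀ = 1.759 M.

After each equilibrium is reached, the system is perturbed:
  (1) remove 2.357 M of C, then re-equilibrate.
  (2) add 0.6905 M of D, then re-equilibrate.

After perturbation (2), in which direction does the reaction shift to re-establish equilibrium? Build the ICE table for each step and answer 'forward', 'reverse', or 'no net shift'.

Direction: reverse

Q₀ = 0.001893 vs Keq = 1928 ⇒ Q<K, forward
Step 1:
                  A         D         C
  Initial     5.741   0.06583     1.759
  Change     -5.078     1.693     5.078
  Equil       0.663     1.758     6.837
  solve Keq expr → x = 1.693; check Q = 1928
Then remove 2.357 M of C.
Step 2:
                  A         D         C
  Initial     0.663     1.758      4.48
  Change    -0.2031   0.06771    0.2031
  Equil      0.4599     1.826     4.683
  solve Keq expr → x = 0.06771; check Q = 1928
Then add 0.6905 M of D.
Step 3:
                  A         D         C
  Initial    0.4599     2.517     4.683
  Change    0.04585  -0.01528  -0.04585
  Equil      0.5058     2.501     4.637
  solve Keq expr → x = -0.01528; check Q = 1928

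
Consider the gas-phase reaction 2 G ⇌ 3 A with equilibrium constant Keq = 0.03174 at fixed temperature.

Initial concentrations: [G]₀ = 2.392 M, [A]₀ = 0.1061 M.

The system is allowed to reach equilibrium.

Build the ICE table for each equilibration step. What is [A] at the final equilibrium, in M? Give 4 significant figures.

Q₀ = 2.0875e-04 vs Keq = 0.03174 ⇒ Q<K, forward
Step 1:
                   G          A
  I            2.392     0.1061
  C          -0.2771     0.4156
  E            2.115     0.5217
  solve Keq expr → x = 0.1385; check Q = 0.03174

[A]_eq = 0.5217 M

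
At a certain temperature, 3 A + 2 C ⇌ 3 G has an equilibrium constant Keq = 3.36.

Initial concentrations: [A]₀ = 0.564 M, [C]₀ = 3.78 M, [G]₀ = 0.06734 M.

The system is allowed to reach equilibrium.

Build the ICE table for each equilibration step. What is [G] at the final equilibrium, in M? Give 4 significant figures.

[G]_eq = 0.4895 M

Q₀ = 1.1912e-04 vs Keq = 3.36 ⇒ Q<K, forward
Step 1:
                    A           C           G
  init          0.564        3.78     0.06734
  Δ           -0.4222     -0.2815      0.4222
  eq           0.1418       3.499      0.4895
  solve Keq expr → x = 0.1407; check Q = 3.36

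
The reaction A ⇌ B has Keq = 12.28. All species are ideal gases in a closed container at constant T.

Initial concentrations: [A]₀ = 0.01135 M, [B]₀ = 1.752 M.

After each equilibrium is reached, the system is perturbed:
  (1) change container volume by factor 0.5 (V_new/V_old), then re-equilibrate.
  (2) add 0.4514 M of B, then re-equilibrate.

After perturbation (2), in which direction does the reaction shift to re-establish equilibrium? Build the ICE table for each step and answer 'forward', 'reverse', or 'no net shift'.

Q₀ = 154.4 vs Keq = 12.28 ⇒ Q>K, reverse
Step 1:
                    A           B
  I           0.01135       1.752
  C            0.1214     -0.1214
  E            0.1328       1.631
  solve Keq expr → x = -0.1214; check Q = 12.28
Then change container volume by factor 0.5 (V_new/V_old).
Step 2:
                    A           B
  I            0.2656       3.261
  C                 0           0
  E            0.2656       3.261
  solve Keq expr → x = 0; check Q = 12.28
Then add 0.4514 M of B.
Step 3:
                    A           B
  I            0.2656       3.713
  C           0.03399    -0.03399
  E            0.2996       3.679
  solve Keq expr → x = -0.03399; check Q = 12.28

Direction: reverse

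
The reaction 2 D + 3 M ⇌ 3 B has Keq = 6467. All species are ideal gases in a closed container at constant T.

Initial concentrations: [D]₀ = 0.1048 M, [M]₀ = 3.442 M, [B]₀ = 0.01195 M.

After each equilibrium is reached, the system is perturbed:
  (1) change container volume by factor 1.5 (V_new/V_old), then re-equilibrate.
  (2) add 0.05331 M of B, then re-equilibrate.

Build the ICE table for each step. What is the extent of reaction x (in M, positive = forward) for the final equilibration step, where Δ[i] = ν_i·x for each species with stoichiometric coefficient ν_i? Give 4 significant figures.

Q₀ = 3.8102e-06 vs Keq = 6467 ⇒ Q<K, forward
Step 1:
                  D         M         B
  Initial    0.1048     3.442   0.01195
  Change    -0.1047    -0.157     0.157
  Equil   1.4501e-04     3.285    0.1689
  solve Keq expr → x = 0.05233; check Q = 6467
Then change container volume by factor 1.5 (V_new/V_old).
Step 2:
                  D         M         B
  Initial 9.6676e-05      2.19    0.1126
  Change  4.8191e-05 7.2287e-05 -7.2287e-05
  Equil   1.4487e-04      2.19    0.1125
  solve Keq expr → x = -2.4096e-05; check Q = 6467
Then add 0.05331 M of B.
Step 3:
                  D         M         B
  Initial 1.4487e-04      2.19    0.1659
  Change  1.1386e-04 1.7079e-04 -1.7079e-04
  Equil   2.5873e-04      2.19    0.1657
  solve Keq expr → x = -5.6931e-05; check Q = 6467

x = -5.6931e-05 M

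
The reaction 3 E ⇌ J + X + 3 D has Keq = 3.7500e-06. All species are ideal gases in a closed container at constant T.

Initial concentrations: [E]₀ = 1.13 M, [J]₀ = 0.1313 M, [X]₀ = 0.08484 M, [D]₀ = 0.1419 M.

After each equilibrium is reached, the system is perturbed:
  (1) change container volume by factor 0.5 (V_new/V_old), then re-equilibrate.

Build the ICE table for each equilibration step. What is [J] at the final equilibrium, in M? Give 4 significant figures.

Q₀ = 2.2059e-05 vs Keq = 3.7500e-06 ⇒ Q>K, reverse
Step 1:
                  E         J         X         D
  init         1.13    0.1313   0.08484    0.1419
  Δ         0.04963  -0.01654  -0.01654  -0.04963
  eq           1.18    0.1148    0.0683   0.09227
  solve Keq expr → x = -0.01654; check Q = 3.7500e-06
Then change container volume by factor 0.5 (V_new/V_old).
Step 2:
                  E         J         X         D
  init        2.359    0.2295    0.1366    0.1845
  Δ         0.05597  -0.01866  -0.01866  -0.05597
  eq          2.415    0.2109    0.1179    0.1286
  solve Keq expr → x = -0.01866; check Q = 3.7500e-06

[J]_eq = 0.2109 M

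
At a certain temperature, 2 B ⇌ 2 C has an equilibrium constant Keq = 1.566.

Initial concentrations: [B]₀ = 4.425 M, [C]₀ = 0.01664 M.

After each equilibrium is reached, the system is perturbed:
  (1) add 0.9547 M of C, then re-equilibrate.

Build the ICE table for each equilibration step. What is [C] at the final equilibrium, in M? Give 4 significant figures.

Q₀ = 1.4141e-05 vs Keq = 1.566 ⇒ Q<K, forward
Step 1:
                    B           C
  Initial       4.425     0.01664
  Change       -2.452       2.452
  Equil         1.973       2.469
  solve Keq expr → x = 1.226; check Q = 1.566
Then add 0.9547 M of C.
Step 2:
                    B           C
  Initial       1.973       3.424
  Change        0.424      -0.424
  Equil         2.397       2.999
  solve Keq expr → x = -0.212; check Q = 1.566

[C]_eq = 2.999 M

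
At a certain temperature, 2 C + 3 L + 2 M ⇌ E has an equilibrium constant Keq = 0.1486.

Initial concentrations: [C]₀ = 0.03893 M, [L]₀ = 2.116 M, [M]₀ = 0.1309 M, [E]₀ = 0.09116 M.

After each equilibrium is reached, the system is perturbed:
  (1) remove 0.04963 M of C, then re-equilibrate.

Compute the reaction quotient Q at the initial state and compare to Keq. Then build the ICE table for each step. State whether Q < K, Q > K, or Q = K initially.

Q₀ = 370.5 vs Keq = 0.1486 ⇒ Q>K, reverse
Step 1:
                   C          L          M          E
  Initial    0.03893      2.116     0.1309    0.09116
  Change      0.1674     0.2511     0.1674    -0.0837
  Equil       0.2063      2.367     0.2983   0.007465
  solve Keq expr → x = -0.0837; check Q = 0.1486
Then remove 0.04963 M of C.
Step 2:
                   C          L          M          E
  Initial     0.1567      2.367     0.2983   0.007465
  Change      0.0053    0.00795     0.0053   -0.00265
  Equil        0.162      2.375     0.3036   0.004815
  solve Keq expr → x = -0.00265; check Q = 0.1486

Q₀ = 370.5; Q > K (proceeds reverse)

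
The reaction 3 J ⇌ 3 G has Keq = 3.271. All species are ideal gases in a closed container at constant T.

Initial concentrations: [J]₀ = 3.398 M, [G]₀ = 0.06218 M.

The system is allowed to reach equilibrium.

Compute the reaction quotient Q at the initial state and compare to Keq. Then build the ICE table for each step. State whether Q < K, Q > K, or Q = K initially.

Q₀ = 6.1275e-06 vs Keq = 3.271 ⇒ Q<K, forward
Step 1:
                  J         G
  Initial     3.398   0.06218
  Change     -2.005     2.005
  Equil       1.393     2.067
  solve Keq expr → x = 0.6684; check Q = 3.271

Q₀ = 6.1275e-06; Q < K (proceeds forward)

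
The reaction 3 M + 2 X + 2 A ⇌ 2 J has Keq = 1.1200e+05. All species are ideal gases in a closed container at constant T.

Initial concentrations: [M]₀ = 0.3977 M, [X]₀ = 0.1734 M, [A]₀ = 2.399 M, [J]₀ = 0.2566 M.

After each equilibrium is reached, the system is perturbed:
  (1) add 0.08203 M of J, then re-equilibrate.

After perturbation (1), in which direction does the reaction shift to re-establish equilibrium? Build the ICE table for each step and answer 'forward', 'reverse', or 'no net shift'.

Direction: reverse

Q₀ = 6.049 vs Keq = 1.1200e+05 ⇒ Q<K, forward
Step 1:
                    M           X           A           J
  I            0.3977      0.1734       2.399      0.2566
  C           -0.2458     -0.1639     -0.1639      0.1639
  E            0.1519      0.0095       2.235      0.4205
  solve Keq expr → x = 0.08195; check Q = 1.1200e+05
Then add 0.08203 M of J.
Step 2:
                    M           X           A           J
  I            0.1519      0.0095       2.235      0.5025
  C          0.002332    0.001555    0.001555   -0.001555
  E            0.1542     0.01105       2.237       0.501
  solve Keq expr → x = -7.7733e-04; check Q = 1.1200e+05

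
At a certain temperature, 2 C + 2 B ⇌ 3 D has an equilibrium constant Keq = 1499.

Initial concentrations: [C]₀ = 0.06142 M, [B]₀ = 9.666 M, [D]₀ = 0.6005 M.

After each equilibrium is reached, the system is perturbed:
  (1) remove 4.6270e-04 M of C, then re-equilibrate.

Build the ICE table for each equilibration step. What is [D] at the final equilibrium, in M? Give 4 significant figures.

Q₀ = 0.6144 vs Keq = 1499 ⇒ Q<K, forward
Step 1:
                  C         B         D
  I         0.06142     9.666    0.6005
  C        -0.05988  -0.05988   0.08982
  E        0.001542     9.606    0.6903
  solve Keq expr → x = 0.02994; check Q = 1499
Then remove 4.6270e-04 M of C.
Step 2:
                  C         B         D
  I        0.001079     9.606    0.6903
  C       4.6031e-04 4.6031e-04 -6.9047e-04
  E         0.00154     9.607    0.6896
  solve Keq expr → x = -2.3016e-04; check Q = 1499

[D]_eq = 0.6896 M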